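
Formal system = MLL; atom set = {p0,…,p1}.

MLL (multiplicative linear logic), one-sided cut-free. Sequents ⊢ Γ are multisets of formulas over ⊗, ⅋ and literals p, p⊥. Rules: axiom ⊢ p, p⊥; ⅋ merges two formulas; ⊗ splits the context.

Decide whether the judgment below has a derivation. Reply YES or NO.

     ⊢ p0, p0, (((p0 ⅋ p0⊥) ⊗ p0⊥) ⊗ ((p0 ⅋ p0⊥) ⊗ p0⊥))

Derivation (root first):
[⊗]  ⊢ p0, p0, (((p0 ⅋ p0⊥) ⊗ p0⊥) ⊗ ((p0 ⅋ p0⊥) ⊗ p0⊥))
  [⊗]  ⊢ p0, ((p0 ⅋ p0⊥) ⊗ p0⊥)
    [⅋]  ⊢ (p0 ⅋ p0⊥)
      [Ax]  ⊢ p0, p0⊥
    [Ax]  ⊢ p0, p0⊥
  [⊗]  ⊢ p0, ((p0 ⅋ p0⊥) ⊗ p0⊥)
    [⅋]  ⊢ (p0 ⅋ p0⊥)
      [Ax]  ⊢ p0, p0⊥
    [Ax]  ⊢ p0, p0⊥

Result: YES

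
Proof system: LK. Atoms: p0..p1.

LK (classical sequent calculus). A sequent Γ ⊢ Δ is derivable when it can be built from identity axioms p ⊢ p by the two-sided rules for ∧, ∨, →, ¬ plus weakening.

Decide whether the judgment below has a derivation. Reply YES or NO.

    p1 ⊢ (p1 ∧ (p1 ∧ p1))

Proof tree:
[∧R] p1 ⊢ (p1 ∧ (p1 ∧ p1))
  [Ax] p1 ⊢ p1
  [∧R] p1 ⊢ (p1 ∧ p1)
    [Ax] p1 ⊢ p1
    [Ax] p1 ⊢ p1

Result: YES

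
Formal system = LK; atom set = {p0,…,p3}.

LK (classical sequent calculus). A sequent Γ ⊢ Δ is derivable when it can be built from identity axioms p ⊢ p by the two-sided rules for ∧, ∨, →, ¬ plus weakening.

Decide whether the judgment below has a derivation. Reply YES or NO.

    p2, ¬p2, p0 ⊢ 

Proof tree:
[WL] p2, ¬p2, p0 ⊢ 
  [¬L] p2, ¬p2 ⊢ 
    [Ax] p2 ⊢ p2

Result: YES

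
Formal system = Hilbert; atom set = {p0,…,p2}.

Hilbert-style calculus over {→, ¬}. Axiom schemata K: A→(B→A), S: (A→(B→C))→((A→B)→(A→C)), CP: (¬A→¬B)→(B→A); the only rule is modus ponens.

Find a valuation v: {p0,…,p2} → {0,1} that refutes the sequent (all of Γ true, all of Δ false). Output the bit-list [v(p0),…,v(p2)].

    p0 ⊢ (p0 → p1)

Enumerate valuations to refute Γ ⊢ Δ:
  v=000: Γ:[p0=F] Δ:[(p0 → p1)=T] refutes=False
  v=001: Γ:[p0=F] Δ:[(p0 → p1)=T] refutes=False
  v=010: Γ:[p0=F] Δ:[(p0 → p1)=T] refutes=False
  v=011: Γ:[p0=F] Δ:[(p0 → p1)=T] refutes=False
  v=100: Γ:[p0=T] Δ:[(p0 → p1)=F] refutes=True  ← countermodel

Result: [1, 0, 0]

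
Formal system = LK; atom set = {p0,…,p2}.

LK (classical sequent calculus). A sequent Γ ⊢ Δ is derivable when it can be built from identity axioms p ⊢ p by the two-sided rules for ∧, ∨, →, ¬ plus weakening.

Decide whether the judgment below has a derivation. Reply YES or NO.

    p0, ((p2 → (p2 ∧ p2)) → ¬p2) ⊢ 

Search for a countermodel by truth-table:
  v=000: Γ:[p0=F, ((p2 → (p2 ∧ p2)) → ¬p2)=T] Δ:[] refutes=False
  v=001: Γ:[p0=F, ((p2 → (p2 ∧ p2)) → ¬p2)=F] Δ:[] refutes=False
  v=010: Γ:[p0=F, ((p2 → (p2 ∧ p2)) → ¬p2)=T] Δ:[] refutes=False
  v=011: Γ:[p0=F, ((p2 → (p2 ∧ p2)) → ¬p2)=F] Δ:[] refutes=False
  v=100: Γ:[p0=T, ((p2 → (p2 ∧ p2)) → ¬p2)=T] Δ:[] refutes=True  ← countermodel

Result: NO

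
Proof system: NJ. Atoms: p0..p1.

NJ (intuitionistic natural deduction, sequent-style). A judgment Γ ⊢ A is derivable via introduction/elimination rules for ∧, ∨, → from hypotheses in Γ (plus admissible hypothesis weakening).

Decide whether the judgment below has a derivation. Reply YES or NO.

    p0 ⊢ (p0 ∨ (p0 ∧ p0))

Proof tree:
[∨I₂] p0 ⊢ (p0 ∨ (p0 ∧ p0))
  [∧I] p0 ⊢ (p0 ∧ p0)
    [Ax] p0 ⊢ p0
    [Ax] p0 ⊢ p0

Result: YES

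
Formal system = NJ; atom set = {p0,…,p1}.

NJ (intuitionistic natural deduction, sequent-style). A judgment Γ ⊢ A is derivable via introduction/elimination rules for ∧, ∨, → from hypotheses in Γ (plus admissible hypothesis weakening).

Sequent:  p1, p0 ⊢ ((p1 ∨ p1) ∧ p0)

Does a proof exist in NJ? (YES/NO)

Derivation trace:
[∧I] p1, p0 ⊢ ((p1 ∨ p1) ∧ p0)
  [∨I₂] p1, p0 ⊢ (p1 ∨ p1)
    [Wk] p1, p0 ⊢ p1
      [Ax] p1 ⊢ p1
  [Ax] p0 ⊢ p0

Result: YES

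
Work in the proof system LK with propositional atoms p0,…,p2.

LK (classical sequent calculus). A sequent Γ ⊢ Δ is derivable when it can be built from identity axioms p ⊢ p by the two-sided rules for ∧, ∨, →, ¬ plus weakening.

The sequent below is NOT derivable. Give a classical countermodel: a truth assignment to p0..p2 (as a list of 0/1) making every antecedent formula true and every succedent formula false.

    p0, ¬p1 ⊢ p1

Enumerate valuations to refute Γ ⊢ Δ:
  v=000: Γ:[p0=F, ¬p1=T] Δ:[p1=F] refutes=False
  v=001: Γ:[p0=F, ¬p1=T] Δ:[p1=F] refutes=False
  v=010: Γ:[p0=F, ¬p1=F] Δ:[p1=T] refutes=False
  v=011: Γ:[p0=F, ¬p1=F] Δ:[p1=T] refutes=False
  v=100: Γ:[p0=T, ¬p1=T] Δ:[p1=F] refutes=True  ← countermodel

Result: [1, 0, 0]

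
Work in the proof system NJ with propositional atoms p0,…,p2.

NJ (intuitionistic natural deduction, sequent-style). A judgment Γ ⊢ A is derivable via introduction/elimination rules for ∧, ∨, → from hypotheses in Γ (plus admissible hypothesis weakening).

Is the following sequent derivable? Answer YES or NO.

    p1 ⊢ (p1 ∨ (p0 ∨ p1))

Proof tree:
[∨I₂] p1 ⊢ (p1 ∨ (p0 ∨ p1))
  [∨I₂] p1 ⊢ (p0 ∨ p1)
    [Ax] p1 ⊢ p1

Result: YES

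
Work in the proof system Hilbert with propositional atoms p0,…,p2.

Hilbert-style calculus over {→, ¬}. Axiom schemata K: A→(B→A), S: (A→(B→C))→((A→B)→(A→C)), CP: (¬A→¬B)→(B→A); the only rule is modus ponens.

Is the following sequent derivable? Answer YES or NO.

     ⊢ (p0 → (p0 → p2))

Enumerate valuations to refute Γ ⊢ Δ:
  v=000: Γ:[] Δ:[(p0 → (p0 → p2))=T] refutes=False
  v=001: Γ:[] Δ:[(p0 → (p0 → p2))=T] refutes=False
  v=010: Γ:[] Δ:[(p0 → (p0 → p2))=T] refutes=False
  v=011: Γ:[] Δ:[(p0 → (p0 → p2))=T] refutes=False
  v=100: Γ:[] Δ:[(p0 → (p0 → p2))=F] refutes=True  ← countermodel

Result: NO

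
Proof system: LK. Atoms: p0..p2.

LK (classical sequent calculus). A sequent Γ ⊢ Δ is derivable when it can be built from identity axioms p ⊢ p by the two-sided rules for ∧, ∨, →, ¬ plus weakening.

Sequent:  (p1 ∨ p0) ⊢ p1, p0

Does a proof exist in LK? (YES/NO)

Proof tree:
[∨L] (p1 ∨ p0) ⊢ p1, p0
  [Ax] p1 ⊢ p1
  [WR] p0 ⊢ p0, p0
    [Ax] p0 ⊢ p0

Result: YES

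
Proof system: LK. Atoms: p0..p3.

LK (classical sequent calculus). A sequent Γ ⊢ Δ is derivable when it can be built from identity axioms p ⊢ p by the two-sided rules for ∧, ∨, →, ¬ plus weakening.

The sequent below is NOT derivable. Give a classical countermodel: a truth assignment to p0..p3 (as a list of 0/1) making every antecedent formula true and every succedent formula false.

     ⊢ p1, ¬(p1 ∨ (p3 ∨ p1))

Truth-table refutation:
  v=0000: Γ:[] Δ:[p1=F, ¬(p1 ∨ (p3 ∨ p1))=T] refutes=False
  v=0001: Γ:[] Δ:[p1=F, ¬(p1 ∨ (p3 ∨ p1))=F] refutes=True  ← countermodel

Result: [0, 0, 0, 1]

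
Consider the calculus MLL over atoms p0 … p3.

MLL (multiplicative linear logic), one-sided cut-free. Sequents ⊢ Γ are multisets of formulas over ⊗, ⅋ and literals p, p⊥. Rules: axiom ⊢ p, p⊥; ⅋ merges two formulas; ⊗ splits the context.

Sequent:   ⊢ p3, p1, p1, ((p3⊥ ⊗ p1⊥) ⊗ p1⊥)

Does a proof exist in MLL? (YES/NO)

Proof tree:
[⊗]  ⊢ p3, p1, p1, ((p3⊥ ⊗ p1⊥) ⊗ p1⊥)
  [⊗]  ⊢ p3, p1, (p3⊥ ⊗ p1⊥)
    [Ax]  ⊢ p3, p3⊥
    [Ax]  ⊢ p1, p1⊥
  [Ax]  ⊢ p1, p1⊥

Result: YES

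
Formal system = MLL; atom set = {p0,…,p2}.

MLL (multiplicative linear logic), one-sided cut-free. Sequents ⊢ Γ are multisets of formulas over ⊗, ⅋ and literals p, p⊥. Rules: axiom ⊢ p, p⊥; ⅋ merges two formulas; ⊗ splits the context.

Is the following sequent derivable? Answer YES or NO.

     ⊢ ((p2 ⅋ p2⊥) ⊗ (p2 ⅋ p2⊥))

Derivation trace:
[⊗]  ⊢ ((p2 ⅋ p2⊥) ⊗ (p2 ⅋ p2⊥))
  [⅋]  ⊢ (p2 ⅋ p2⊥)
    [Ax]  ⊢ p2, p2⊥
  [⅋]  ⊢ (p2 ⅋ p2⊥)
    [Ax]  ⊢ p2, p2⊥

Result: YES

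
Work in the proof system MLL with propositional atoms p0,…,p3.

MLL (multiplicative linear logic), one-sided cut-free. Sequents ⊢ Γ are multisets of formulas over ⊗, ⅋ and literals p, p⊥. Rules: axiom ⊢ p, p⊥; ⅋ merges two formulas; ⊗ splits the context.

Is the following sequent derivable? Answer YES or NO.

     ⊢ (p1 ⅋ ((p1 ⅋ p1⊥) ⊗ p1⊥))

Derivation trace:
[⅋]  ⊢ (p1 ⅋ ((p1 ⅋ p1⊥) ⊗ p1⊥))
  [⊗]  ⊢ p1, ((p1 ⅋ p1⊥) ⊗ p1⊥)
    [⅋]  ⊢ (p1 ⅋ p1⊥)
      [Ax]  ⊢ p1, p1⊥
    [Ax]  ⊢ p1, p1⊥

Result: YES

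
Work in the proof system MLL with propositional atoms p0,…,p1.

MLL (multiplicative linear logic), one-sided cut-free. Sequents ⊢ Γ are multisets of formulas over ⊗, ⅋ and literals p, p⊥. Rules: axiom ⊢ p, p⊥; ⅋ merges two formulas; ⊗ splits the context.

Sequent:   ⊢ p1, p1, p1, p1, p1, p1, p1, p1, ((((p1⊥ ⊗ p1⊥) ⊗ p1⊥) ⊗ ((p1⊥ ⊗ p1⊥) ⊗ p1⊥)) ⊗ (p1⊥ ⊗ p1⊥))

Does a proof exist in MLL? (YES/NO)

Derivation trace:
[⊗]  ⊢ p1, p1, p1, p1, p1, p1, p1, p1, ((((p1⊥ ⊗ p1⊥) ⊗ p1⊥) ⊗ ((p1⊥ ⊗ p1⊥) ⊗ p1⊥)) ⊗ (p1⊥ ⊗ p1⊥))
  [⊗]  ⊢ p1, p1, p1, p1, p1, p1, (((p1⊥ ⊗ p1⊥) ⊗ p1⊥) ⊗ ((p1⊥ ⊗ p1⊥) ⊗ p1⊥))
    [⊗]  ⊢ p1, p1, p1, ((p1⊥ ⊗ p1⊥) ⊗ p1⊥)
      [⊗]  ⊢ p1, p1, (p1⊥ ⊗ p1⊥)
        [Ax]  ⊢ p1, p1⊥
        [Ax]  ⊢ p1, p1⊥
      [Ax]  ⊢ p1, p1⊥
    [⊗]  ⊢ p1, p1, p1, ((p1⊥ ⊗ p1⊥) ⊗ p1⊥)
      [⊗]  ⊢ p1, p1, (p1⊥ ⊗ p1⊥)
        [Ax]  ⊢ p1, p1⊥
        [Ax]  ⊢ p1, p1⊥
      [Ax]  ⊢ p1, p1⊥
  [⊗]  ⊢ p1, p1, (p1⊥ ⊗ p1⊥)
    [Ax]  ⊢ p1, p1⊥
    [Ax]  ⊢ p1, p1⊥

Result: YES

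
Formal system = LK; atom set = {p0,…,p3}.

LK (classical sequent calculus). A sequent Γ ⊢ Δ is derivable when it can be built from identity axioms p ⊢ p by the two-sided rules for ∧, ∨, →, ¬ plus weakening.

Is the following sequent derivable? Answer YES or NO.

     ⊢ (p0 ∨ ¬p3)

Enumerate valuations to refute Γ ⊢ Δ:
  v=0000: Γ:[] Δ:[(p0 ∨ ¬p3)=T] refutes=False
  v=0001: Γ:[] Δ:[(p0 ∨ ¬p3)=F] refutes=True  ← countermodel

Result: NO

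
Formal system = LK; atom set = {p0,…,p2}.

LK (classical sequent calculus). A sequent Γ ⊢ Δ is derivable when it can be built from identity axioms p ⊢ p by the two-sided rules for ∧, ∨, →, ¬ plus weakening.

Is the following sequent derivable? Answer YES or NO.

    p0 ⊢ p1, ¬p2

Search for a countermodel by truth-table:
  v=000: Γ:[p0=F] Δ:[p1=F, ¬p2=T] refutes=False
  v=001: Γ:[p0=F] Δ:[p1=F, ¬p2=F] refutes=False
  v=010: Γ:[p0=F] Δ:[p1=T, ¬p2=T] refutes=False
  v=011: Γ:[p0=F] Δ:[p1=T, ¬p2=F] refutes=False
  v=100: Γ:[p0=T] Δ:[p1=F, ¬p2=T] refutes=False
  v=101: Γ:[p0=T] Δ:[p1=F, ¬p2=F] refutes=True  ← countermodel

Result: NO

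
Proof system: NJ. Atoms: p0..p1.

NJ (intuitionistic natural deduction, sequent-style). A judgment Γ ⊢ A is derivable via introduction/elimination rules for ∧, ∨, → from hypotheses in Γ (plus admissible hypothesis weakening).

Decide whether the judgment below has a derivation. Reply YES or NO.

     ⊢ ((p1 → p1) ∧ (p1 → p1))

Derivation trace:
[∧I]  ⊢ ((p1 → p1) ∧ (p1 → p1))
  [→I]  ⊢ (p1 → p1)
    [Ax] p1 ⊢ p1
  [→I]  ⊢ (p1 → p1)
    [Ax] p1 ⊢ p1

Result: YES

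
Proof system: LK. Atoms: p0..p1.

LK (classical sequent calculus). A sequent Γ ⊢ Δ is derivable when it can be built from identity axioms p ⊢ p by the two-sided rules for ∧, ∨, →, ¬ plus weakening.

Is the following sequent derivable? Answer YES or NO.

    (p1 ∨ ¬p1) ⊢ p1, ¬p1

Proof tree:
[∨L] (p1 ∨ ¬p1) ⊢ p1, ¬p1
  [Ax] p1 ⊢ p1
  [¬L] ¬p1 ⊢ ¬p1
    [¬R]  ⊢ p1, ¬p1
      [Ax] p1 ⊢ p1

Result: YES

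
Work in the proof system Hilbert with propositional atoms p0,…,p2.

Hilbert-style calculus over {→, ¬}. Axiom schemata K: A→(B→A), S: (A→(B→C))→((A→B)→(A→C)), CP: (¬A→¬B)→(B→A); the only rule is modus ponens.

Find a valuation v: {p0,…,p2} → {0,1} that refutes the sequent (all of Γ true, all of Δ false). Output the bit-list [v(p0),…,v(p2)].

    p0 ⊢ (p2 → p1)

Enumerate valuations to refute Γ ⊢ Δ:
  v=000: Γ:[p0=F] Δ:[(p2 → p1)=T] refutes=False
  v=001: Γ:[p0=F] Δ:[(p2 → p1)=F] refutes=False
  v=010: Γ:[p0=F] Δ:[(p2 → p1)=T] refutes=False
  v=011: Γ:[p0=F] Δ:[(p2 → p1)=T] refutes=False
  v=100: Γ:[p0=T] Δ:[(p2 → p1)=T] refutes=False
  v=101: Γ:[p0=T] Δ:[(p2 → p1)=F] refutes=True  ← countermodel

Result: [1, 0, 1]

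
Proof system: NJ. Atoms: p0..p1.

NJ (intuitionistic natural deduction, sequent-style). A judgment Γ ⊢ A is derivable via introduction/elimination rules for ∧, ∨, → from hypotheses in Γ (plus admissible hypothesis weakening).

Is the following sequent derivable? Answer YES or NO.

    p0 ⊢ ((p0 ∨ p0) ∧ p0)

Derivation trace:
[∧I] p0 ⊢ ((p0 ∨ p0) ∧ p0)
  [∨I₂] p0 ⊢ (p0 ∨ p0)
    [Ax] p0 ⊢ p0
  [Ax] p0 ⊢ p0

Result: YES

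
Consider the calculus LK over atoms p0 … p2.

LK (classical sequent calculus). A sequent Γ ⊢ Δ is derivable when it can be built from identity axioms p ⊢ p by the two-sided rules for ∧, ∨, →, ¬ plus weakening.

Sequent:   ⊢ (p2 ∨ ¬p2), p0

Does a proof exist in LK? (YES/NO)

Derivation trace:
[WR]  ⊢ (p2 ∨ ¬p2), p0
  [∨R]  ⊢ (p2 ∨ ¬p2)
    [¬R]  ⊢ p2, ¬p2
      [Ax] p2 ⊢ p2

Result: YES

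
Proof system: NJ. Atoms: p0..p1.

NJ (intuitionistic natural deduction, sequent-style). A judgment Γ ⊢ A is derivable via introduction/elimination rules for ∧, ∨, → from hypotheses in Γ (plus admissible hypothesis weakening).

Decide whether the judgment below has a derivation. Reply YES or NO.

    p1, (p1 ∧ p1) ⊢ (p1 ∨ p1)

Derivation (root first):
[∨I₂] p1, (p1 ∧ p1) ⊢ (p1 ∨ p1)
  [Wk] p1, (p1 ∧ p1) ⊢ p1
    [Ax] p1 ⊢ p1

Result: YES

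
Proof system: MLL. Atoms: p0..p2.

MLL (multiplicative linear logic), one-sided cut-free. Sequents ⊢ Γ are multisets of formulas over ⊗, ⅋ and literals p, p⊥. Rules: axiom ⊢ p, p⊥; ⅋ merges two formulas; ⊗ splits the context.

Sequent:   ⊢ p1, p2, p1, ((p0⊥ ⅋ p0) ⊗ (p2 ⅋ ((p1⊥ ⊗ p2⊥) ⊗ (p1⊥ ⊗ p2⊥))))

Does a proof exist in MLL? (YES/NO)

Derivation (root first):
[⊗]  ⊢ p1, p2, p1, ((p0⊥ ⅋ p0) ⊗ (p2 ⅋ ((p1⊥ ⊗ p2⊥) ⊗ (p1⊥ ⊗ p2⊥))))
  [⅋]  ⊢ (p0⊥ ⅋ p0)
    [Ax]  ⊢ p0, p0⊥
  [⅋]  ⊢ p1, p2, p1, (p2 ⅋ ((p1⊥ ⊗ p2⊥) ⊗ (p1⊥ ⊗ p2⊥)))
    [⊗]  ⊢ p1, p2, p1, p2, ((p1⊥ ⊗ p2⊥) ⊗ (p1⊥ ⊗ p2⊥))
      [⊗]  ⊢ p1, p2, (p1⊥ ⊗ p2⊥)
        [Ax]  ⊢ p1, p1⊥
        [Ax]  ⊢ p2, p2⊥
      [⊗]  ⊢ p1, p2, (p1⊥ ⊗ p2⊥)
        [Ax]  ⊢ p1, p1⊥
        [Ax]  ⊢ p2, p2⊥

Result: YES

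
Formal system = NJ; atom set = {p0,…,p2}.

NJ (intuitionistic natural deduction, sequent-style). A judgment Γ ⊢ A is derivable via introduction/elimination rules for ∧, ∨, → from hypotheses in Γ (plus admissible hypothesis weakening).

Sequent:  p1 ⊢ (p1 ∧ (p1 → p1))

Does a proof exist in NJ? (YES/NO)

Proof tree:
[∧I] p1 ⊢ (p1 ∧ (p1 → p1))
  [Ax] p1 ⊢ p1
  [→I]  ⊢ (p1 → p1)
    [Ax] p1 ⊢ p1

Result: YES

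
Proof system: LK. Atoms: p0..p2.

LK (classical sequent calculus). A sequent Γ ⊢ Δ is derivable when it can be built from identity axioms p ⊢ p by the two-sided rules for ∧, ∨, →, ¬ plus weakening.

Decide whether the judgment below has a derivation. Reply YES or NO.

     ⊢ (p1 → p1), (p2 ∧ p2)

Derivation (root first):
[∧R]  ⊢ (p1 → p1), (p2 ∧ p2)
  [WR]  ⊢ (p1 → p1), p2
    [→R]  ⊢ (p1 → p1)
      [Ax] p1 ⊢ p1
  [WR]  ⊢ (p1 → p1), p2
    [→R]  ⊢ (p1 → p1)
      [Ax] p1 ⊢ p1

Result: YES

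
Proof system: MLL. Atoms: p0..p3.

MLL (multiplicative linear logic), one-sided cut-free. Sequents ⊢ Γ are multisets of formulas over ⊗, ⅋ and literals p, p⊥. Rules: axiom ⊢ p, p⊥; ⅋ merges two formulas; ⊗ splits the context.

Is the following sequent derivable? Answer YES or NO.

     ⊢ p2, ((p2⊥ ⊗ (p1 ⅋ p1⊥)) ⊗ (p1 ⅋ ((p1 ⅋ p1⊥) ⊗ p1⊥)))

Derivation (root first):
[⊗]  ⊢ p2, ((p2⊥ ⊗ (p1 ⅋ p1⊥)) ⊗ (p1 ⅋ ((p1 ⅋ p1⊥) ⊗ p1⊥)))
  [⊗]  ⊢ p2, (p2⊥ ⊗ (p1 ⅋ p1⊥))
    [Ax]  ⊢ p2, p2⊥
    [⅋]  ⊢ (p1 ⅋ p1⊥)
      [Ax]  ⊢ p1, p1⊥
  [⅋]  ⊢ (p1 ⅋ ((p1 ⅋ p1⊥) ⊗ p1⊥))
    [⊗]  ⊢ p1, ((p1 ⅋ p1⊥) ⊗ p1⊥)
      [⅋]  ⊢ (p1 ⅋ p1⊥)
        [Ax]  ⊢ p1, p1⊥
      [Ax]  ⊢ p1, p1⊥

Result: YES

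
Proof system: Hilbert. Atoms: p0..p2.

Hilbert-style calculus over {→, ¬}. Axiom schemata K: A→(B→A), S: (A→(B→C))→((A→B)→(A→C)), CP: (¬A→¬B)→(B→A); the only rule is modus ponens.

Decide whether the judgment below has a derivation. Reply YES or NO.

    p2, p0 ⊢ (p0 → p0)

Derivation (root first):
[MP] p2, p0 ⊢ (p0 → p0)
  [K]  ⊢ (p0 → (p0 → p0))
  [MP] p2, p0 ⊢ p0
    [MP] p0 ⊢ (p2 → p0)
      [K]  ⊢ (p0 → (p2 → p0))
      [Hyp] p0 ⊢ p0
    [Hyp] p2 ⊢ p2

Result: YES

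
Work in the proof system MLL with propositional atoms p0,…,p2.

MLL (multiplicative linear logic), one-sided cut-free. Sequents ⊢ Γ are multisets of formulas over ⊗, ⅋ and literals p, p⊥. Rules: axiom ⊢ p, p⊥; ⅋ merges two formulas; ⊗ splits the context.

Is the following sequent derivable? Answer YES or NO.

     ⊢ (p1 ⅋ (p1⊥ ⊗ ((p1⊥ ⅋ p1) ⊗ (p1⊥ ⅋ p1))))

Derivation (root first):
[⅋]  ⊢ (p1 ⅋ (p1⊥ ⊗ ((p1⊥ ⅋ p1) ⊗ (p1⊥ ⅋ p1))))
  [⊗]  ⊢ p1, (p1⊥ ⊗ ((p1⊥ ⅋ p1) ⊗ (p1⊥ ⅋ p1)))
    [Ax]  ⊢ p1, p1⊥
    [⊗]  ⊢ ((p1⊥ ⅋ p1) ⊗ (p1⊥ ⅋ p1))
      [⅋]  ⊢ (p1⊥ ⅋ p1)
        [Ax]  ⊢ p1, p1⊥
      [⅋]  ⊢ (p1⊥ ⅋ p1)
        [Ax]  ⊢ p1, p1⊥

Result: YES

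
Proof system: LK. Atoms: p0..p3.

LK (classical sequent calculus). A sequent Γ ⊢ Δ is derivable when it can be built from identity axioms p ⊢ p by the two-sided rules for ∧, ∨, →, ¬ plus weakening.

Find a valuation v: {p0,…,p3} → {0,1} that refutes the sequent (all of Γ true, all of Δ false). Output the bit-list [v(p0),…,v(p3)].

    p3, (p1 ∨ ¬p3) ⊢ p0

Enumerate valuations to refute Γ ⊢ Δ:
  v=0000: Γ:[p3=F, (p1 ∨ ¬p3)=T] Δ:[p0=F] refutes=False
  v=0001: Γ:[p3=T, (p1 ∨ ¬p3)=F] Δ:[p0=F] refutes=False
  v=0010: Γ:[p3=F, (p1 ∨ ¬p3)=T] Δ:[p0=F] refutes=False
  v=0011: Γ:[p3=T, (p1 ∨ ¬p3)=F] Δ:[p0=F] refutes=False
  v=0100: Γ:[p3=F, (p1 ∨ ¬p3)=T] Δ:[p0=F] refutes=False
  v=0101: Γ:[p3=T, (p1 ∨ ¬p3)=T] Δ:[p0=F] refutes=True  ← countermodel

Result: [0, 1, 0, 1]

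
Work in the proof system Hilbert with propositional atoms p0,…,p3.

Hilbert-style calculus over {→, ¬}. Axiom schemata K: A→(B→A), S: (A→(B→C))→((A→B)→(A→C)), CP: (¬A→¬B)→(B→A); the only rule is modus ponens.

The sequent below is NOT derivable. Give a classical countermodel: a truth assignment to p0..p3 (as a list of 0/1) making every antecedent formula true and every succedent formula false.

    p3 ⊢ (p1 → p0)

Enumerate valuations to refute Γ ⊢ Δ:
  v=0000: Γ:[p3=F] Δ:[(p1 → p0)=T] refutes=False
  v=0001: Γ:[p3=T] Δ:[(p1 → p0)=T] refutes=False
  v=0010: Γ:[p3=F] Δ:[(p1 → p0)=T] refutes=False
  v=0011: Γ:[p3=T] Δ:[(p1 → p0)=T] refutes=False
  v=0100: Γ:[p3=F] Δ:[(p1 → p0)=F] refutes=False
  v=0101: Γ:[p3=T] Δ:[(p1 → p0)=F] refutes=True  ← countermodel

Result: [0, 1, 0, 1]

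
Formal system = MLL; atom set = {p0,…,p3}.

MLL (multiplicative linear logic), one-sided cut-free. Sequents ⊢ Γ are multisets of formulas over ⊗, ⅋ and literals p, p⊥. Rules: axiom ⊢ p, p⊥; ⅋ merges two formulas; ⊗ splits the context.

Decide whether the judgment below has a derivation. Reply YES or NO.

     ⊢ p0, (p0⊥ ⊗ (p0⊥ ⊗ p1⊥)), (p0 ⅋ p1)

Proof tree:
[⅋]  ⊢ p0, (p0⊥ ⊗ (p0⊥ ⊗ p1⊥)), (p0 ⅋ p1)
  [⊗]  ⊢ p0, p0, p1, (p0⊥ ⊗ (p0⊥ ⊗ p1⊥))
    [Ax]  ⊢ p0, p0⊥
    [⊗]  ⊢ p0, p1, (p0⊥ ⊗ p1⊥)
      [Ax]  ⊢ p0, p0⊥
      [Ax]  ⊢ p1, p1⊥

Result: YES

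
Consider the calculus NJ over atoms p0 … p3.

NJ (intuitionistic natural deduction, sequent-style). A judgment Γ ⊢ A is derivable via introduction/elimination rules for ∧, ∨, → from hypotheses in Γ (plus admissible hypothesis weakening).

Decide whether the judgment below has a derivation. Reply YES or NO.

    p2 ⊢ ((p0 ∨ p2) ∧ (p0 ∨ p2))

Derivation (root first):
[∧I] p2 ⊢ ((p0 ∨ p2) ∧ (p0 ∨ p2))
  [∨I₂] p2 ⊢ (p0 ∨ p2)
    [Ax] p2 ⊢ p2
  [∨I₂] p2 ⊢ (p0 ∨ p2)
    [Ax] p2 ⊢ p2

Result: YES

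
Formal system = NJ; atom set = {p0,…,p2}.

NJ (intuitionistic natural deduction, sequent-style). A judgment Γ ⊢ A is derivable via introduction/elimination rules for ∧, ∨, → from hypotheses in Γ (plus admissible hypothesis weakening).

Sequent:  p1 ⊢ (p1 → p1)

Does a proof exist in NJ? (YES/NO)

Derivation trace:
[Wk] p1 ⊢ (p1 → p1)
  [→I]  ⊢ (p1 → p1)
    [Ax] p1 ⊢ p1

Result: YES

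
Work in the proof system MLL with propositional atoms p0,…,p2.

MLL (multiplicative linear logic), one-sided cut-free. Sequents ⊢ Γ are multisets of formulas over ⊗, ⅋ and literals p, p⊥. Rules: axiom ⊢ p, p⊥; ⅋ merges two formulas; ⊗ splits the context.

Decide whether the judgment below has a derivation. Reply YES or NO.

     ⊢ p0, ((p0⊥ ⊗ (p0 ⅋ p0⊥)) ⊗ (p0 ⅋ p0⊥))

Derivation (root first):
[⊗]  ⊢ p0, ((p0⊥ ⊗ (p0 ⅋ p0⊥)) ⊗ (p0 ⅋ p0⊥))
  [⊗]  ⊢ p0, (p0⊥ ⊗ (p0 ⅋ p0⊥))
    [Ax]  ⊢ p0, p0⊥
    [⅋]  ⊢ (p0 ⅋ p0⊥)
      [Ax]  ⊢ p0, p0⊥
  [⅋]  ⊢ (p0 ⅋ p0⊥)
    [Ax]  ⊢ p0, p0⊥

Result: YES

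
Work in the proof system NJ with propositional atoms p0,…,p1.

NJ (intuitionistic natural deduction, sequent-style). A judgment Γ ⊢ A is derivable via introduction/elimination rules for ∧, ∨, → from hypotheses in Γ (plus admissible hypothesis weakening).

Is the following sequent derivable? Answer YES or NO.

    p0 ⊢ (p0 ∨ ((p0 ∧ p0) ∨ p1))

Derivation (root first):
[∨I₂] p0 ⊢ (p0 ∨ ((p0 ∧ p0) ∨ p1))
  [∨I₁] p0 ⊢ ((p0 ∧ p0) ∨ p1)
    [∧I] p0 ⊢ (p0 ∧ p0)
      [Ax] p0 ⊢ p0
      [Ax] p0 ⊢ p0

Result: YES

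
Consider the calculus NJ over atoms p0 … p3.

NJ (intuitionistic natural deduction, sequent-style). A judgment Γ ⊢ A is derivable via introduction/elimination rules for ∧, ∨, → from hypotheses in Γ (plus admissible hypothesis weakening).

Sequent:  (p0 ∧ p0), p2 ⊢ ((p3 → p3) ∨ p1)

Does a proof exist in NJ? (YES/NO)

Proof tree:
[Wk] (p0 ∧ p0), p2 ⊢ ((p3 → p3) ∨ p1)
  [∨I₁] (p0 ∧ p0) ⊢ ((p3 → p3) ∨ p1)
    [Wk] (p0 ∧ p0) ⊢ (p3 → p3)
      [→I]  ⊢ (p3 → p3)
        [Ax] p3 ⊢ p3

Result: YES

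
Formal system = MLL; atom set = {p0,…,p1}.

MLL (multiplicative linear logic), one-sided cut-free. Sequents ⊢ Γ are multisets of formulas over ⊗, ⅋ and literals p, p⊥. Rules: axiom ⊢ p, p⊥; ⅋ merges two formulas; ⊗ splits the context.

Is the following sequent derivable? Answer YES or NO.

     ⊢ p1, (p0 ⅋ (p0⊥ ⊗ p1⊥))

Proof tree:
[⅋]  ⊢ p1, (p0 ⅋ (p0⊥ ⊗ p1⊥))
  [⊗]  ⊢ p0, p1, (p0⊥ ⊗ p1⊥)
    [Ax]  ⊢ p0, p0⊥
    [Ax]  ⊢ p1, p1⊥

Result: YES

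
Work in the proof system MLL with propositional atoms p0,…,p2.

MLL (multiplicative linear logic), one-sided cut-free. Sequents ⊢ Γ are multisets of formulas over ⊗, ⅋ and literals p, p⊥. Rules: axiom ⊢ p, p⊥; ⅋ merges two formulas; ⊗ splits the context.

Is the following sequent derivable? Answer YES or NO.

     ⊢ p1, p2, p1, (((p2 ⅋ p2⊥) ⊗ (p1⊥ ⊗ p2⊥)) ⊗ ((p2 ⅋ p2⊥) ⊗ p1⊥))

Derivation trace:
[⊗]  ⊢ p1, p2, p1, (((p2 ⅋ p2⊥) ⊗ (p1⊥ ⊗ p2⊥)) ⊗ ((p2 ⅋ p2⊥) ⊗ p1⊥))
  [⊗]  ⊢ p1, p2, ((p2 ⅋ p2⊥) ⊗ (p1⊥ ⊗ p2⊥))
    [⅋]  ⊢ (p2 ⅋ p2⊥)
      [Ax]  ⊢ p2, p2⊥
    [⊗]  ⊢ p1, p2, (p1⊥ ⊗ p2⊥)
      [Ax]  ⊢ p1, p1⊥
      [Ax]  ⊢ p2, p2⊥
  [⊗]  ⊢ p1, ((p2 ⅋ p2⊥) ⊗ p1⊥)
    [⅋]  ⊢ (p2 ⅋ p2⊥)
      [Ax]  ⊢ p2, p2⊥
    [Ax]  ⊢ p1, p1⊥

Result: YES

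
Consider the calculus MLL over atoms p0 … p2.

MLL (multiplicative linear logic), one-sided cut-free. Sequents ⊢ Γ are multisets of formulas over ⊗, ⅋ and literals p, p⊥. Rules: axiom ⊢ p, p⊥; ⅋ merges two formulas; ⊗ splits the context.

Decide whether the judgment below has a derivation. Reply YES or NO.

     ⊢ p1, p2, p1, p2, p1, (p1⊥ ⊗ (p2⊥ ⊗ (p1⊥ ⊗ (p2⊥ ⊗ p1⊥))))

Derivation trace:
[⊗]  ⊢ p1, p2, p1, p2, p1, (p1⊥ ⊗ (p2⊥ ⊗ (p1⊥ ⊗ (p2⊥ ⊗ p1⊥))))
  [Ax]  ⊢ p1, p1⊥
  [⊗]  ⊢ p2, p1, p2, p1, (p2⊥ ⊗ (p1⊥ ⊗ (p2⊥ ⊗ p1⊥)))
    [Ax]  ⊢ p2, p2⊥
    [⊗]  ⊢ p1, p2, p1, (p1⊥ ⊗ (p2⊥ ⊗ p1⊥))
      [Ax]  ⊢ p1, p1⊥
      [⊗]  ⊢ p2, p1, (p2⊥ ⊗ p1⊥)
        [Ax]  ⊢ p2, p2⊥
        [Ax]  ⊢ p1, p1⊥

Result: YES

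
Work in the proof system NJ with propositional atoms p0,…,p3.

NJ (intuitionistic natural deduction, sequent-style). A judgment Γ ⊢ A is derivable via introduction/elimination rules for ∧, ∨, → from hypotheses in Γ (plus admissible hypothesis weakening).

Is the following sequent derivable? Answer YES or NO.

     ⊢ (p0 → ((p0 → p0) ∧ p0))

Derivation (root first):
[→I]  ⊢ (p0 → ((p0 → p0) ∧ p0))
  [∧I] p0 ⊢ ((p0 → p0) ∧ p0)
    [→I]  ⊢ (p0 → p0)
      [Ax] p0 ⊢ p0
    [Ax] p0 ⊢ p0

Result: YES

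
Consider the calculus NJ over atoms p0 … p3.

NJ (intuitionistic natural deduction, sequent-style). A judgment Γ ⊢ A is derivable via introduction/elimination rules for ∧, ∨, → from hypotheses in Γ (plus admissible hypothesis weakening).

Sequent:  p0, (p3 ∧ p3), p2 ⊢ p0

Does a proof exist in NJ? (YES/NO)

Proof tree:
[Wk] p0, (p3 ∧ p3), p2 ⊢ p0
  [Wk] p0, (p3 ∧ p3) ⊢ p0
    [Ax] p0 ⊢ p0

Result: YES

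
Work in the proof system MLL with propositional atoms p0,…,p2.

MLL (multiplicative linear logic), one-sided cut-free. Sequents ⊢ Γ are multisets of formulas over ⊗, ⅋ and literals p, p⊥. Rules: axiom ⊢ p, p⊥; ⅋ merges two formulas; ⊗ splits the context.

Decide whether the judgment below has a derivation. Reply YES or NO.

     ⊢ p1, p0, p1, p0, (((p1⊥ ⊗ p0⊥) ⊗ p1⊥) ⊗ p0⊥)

Proof tree:
[⊗]  ⊢ p1, p0, p1, p0, (((p1⊥ ⊗ p0⊥) ⊗ p1⊥) ⊗ p0⊥)
  [⊗]  ⊢ p1, p0, p1, ((p1⊥ ⊗ p0⊥) ⊗ p1⊥)
    [⊗]  ⊢ p1, p0, (p1⊥ ⊗ p0⊥)
      [Ax]  ⊢ p1, p1⊥
      [Ax]  ⊢ p0, p0⊥
    [Ax]  ⊢ p1, p1⊥
  [Ax]  ⊢ p0, p0⊥

Result: YES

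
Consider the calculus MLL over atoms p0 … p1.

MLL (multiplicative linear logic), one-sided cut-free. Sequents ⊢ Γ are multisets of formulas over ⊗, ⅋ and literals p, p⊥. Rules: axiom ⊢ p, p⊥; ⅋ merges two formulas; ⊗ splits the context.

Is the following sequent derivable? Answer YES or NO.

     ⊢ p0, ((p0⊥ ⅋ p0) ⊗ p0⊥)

Derivation trace:
[⊗]  ⊢ p0, ((p0⊥ ⅋ p0) ⊗ p0⊥)
  [⅋]  ⊢ (p0⊥ ⅋ p0)
    [Ax]  ⊢ p0, p0⊥
  [Ax]  ⊢ p0, p0⊥

Result: YES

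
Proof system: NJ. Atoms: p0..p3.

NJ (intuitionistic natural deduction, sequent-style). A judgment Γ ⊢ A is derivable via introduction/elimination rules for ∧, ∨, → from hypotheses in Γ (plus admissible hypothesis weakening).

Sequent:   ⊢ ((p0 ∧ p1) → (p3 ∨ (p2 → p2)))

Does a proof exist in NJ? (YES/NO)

Derivation (root first):
[→I]  ⊢ ((p0 ∧ p1) → (p3 ∨ (p2 → p2)))
  [∨I₂] (p0 ∧ p1) ⊢ (p3 ∨ (p2 → p2))
    [→I] (p0 ∧ p1) ⊢ (p2 → p2)
      [Wk] p2, (p0 ∧ p1) ⊢ p2
        [Ax] p2 ⊢ p2

Result: YES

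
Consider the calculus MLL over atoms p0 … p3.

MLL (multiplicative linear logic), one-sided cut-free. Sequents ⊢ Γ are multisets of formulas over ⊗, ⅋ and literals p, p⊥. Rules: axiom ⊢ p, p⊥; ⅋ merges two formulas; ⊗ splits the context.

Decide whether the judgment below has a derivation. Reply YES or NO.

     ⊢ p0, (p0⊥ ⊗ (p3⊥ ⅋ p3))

Derivation (root first):
[⊗]  ⊢ p0, (p0⊥ ⊗ (p3⊥ ⅋ p3))
  [Ax]  ⊢ p0, p0⊥
  [⅋]  ⊢ (p3⊥ ⅋ p3)
    [Ax]  ⊢ p3, p3⊥

Result: YES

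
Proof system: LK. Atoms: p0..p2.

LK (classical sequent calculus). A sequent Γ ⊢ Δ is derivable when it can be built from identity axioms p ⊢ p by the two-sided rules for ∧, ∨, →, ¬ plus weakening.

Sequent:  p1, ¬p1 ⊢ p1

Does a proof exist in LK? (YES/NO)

Derivation (root first):
[WR] p1, ¬p1 ⊢ p1
  [¬L] p1, ¬p1 ⊢ 
    [Ax] p1 ⊢ p1

Result: YES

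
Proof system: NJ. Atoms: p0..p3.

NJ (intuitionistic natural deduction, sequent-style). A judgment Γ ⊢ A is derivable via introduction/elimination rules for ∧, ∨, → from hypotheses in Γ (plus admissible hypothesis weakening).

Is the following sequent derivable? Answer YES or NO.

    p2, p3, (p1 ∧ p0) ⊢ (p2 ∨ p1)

Derivation (root first):
[Wk] p2, p3, (p1 ∧ p0) ⊢ (p2 ∨ p1)
  [Wk] p2, p3 ⊢ (p2 ∨ p1)
    [∨I₁] p2 ⊢ (p2 ∨ p1)
      [Ax] p2 ⊢ p2

Result: YES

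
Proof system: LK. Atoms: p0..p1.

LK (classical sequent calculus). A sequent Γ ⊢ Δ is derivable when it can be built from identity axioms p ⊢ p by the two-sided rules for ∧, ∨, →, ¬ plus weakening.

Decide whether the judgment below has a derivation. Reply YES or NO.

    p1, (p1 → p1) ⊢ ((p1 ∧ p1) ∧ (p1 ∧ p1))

Derivation (root first):
[∧R] p1, (p1 → p1) ⊢ ((p1 ∧ p1) ∧ (p1 ∧ p1))
  [∧R] p1, (p1 → p1) ⊢ (p1 ∧ p1)
    [Ax] p1 ⊢ p1
    [→L] p1, (p1 → p1) ⊢ p1
      [Ax] p1 ⊢ p1
      [Ax] p1 ⊢ p1
  [∧R] p1, (p1 → p1) ⊢ (p1 ∧ p1)
    [Ax] p1 ⊢ p1
    [→L] p1, (p1 → p1) ⊢ p1
      [Ax] p1 ⊢ p1
      [Ax] p1 ⊢ p1

Result: YES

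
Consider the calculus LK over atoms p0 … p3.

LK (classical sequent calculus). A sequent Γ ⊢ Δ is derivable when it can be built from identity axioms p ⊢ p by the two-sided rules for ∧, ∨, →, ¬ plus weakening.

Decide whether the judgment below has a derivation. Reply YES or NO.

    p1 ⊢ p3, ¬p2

Search for a countermodel by truth-table:
  v=0000: Γ:[p1=F] Δ:[p3=F, ¬p2=T] refutes=False
  v=0001: Γ:[p1=F] Δ:[p3=T, ¬p2=T] refutes=False
  v=0010: Γ:[p1=F] Δ:[p3=F, ¬p2=F] refutes=False
  v=0011: Γ:[p1=F] Δ:[p3=T, ¬p2=F] refutes=False
  v=0100: Γ:[p1=T] Δ:[p3=F, ¬p2=T] refutes=False
  v=0101: Γ:[p1=T] Δ:[p3=T, ¬p2=T] refutes=False
  v=0110: Γ:[p1=T] Δ:[p3=F, ¬p2=F] refutes=True  ← countermodel

Result: NO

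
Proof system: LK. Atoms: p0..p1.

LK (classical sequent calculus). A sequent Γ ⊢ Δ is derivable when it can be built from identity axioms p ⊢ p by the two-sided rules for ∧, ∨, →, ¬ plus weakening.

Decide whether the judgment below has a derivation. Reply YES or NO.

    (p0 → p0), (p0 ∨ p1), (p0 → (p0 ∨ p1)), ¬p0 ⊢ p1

Derivation trace:
[¬L] (p0 → p0), (p0 ∨ p1), (p0 → (p0 ∨ p1)), ¬p0 ⊢ p1
  [→L] (p0 → p0), (p0 ∨ p1), (p0 → (p0 ∨ p1)) ⊢ p1, p0
    [→L] (p0 ∨ p1), (p0 → p0) ⊢ p1, p0
      [∨L] (p0 ∨ p1) ⊢ p1, p0
        [Ax] p0 ⊢ p0
        [Ax] p1 ⊢ p1
      [Ax] p0 ⊢ p0
    [∨L] (p0 ∨ p1) ⊢ p1, p0
      [Ax] p0 ⊢ p0
      [Ax] p1 ⊢ p1

Result: YES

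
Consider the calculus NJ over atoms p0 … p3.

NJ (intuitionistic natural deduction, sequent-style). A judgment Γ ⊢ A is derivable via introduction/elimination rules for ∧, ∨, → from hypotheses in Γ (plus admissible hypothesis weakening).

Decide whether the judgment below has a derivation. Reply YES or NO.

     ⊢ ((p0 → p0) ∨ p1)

Proof tree:
[∨I₁]  ⊢ ((p0 → p0) ∨ p1)
  [→I]  ⊢ (p0 → p0)
    [Ax] p0 ⊢ p0

Result: YES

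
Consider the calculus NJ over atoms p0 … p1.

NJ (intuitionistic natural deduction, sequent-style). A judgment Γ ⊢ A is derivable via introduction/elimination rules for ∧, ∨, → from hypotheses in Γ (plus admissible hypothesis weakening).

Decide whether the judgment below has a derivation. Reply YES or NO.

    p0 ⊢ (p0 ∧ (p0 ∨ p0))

Derivation (root first):
[∧I] p0 ⊢ (p0 ∧ (p0 ∨ p0))
  [Ax] p0 ⊢ p0
  [∨I₂] p0 ⊢ (p0 ∨ p0)
    [Ax] p0 ⊢ p0

Result: YES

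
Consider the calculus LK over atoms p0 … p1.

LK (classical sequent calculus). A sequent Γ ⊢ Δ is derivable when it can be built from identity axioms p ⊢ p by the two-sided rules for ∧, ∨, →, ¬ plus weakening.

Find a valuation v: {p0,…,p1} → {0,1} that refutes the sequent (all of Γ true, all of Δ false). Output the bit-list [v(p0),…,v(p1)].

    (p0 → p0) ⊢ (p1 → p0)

Search for a countermodel by truth-table:
  v=00: Γ:[(p0 → p0)=T] Δ:[(p1 → p0)=T] refutes=False
  v=01: Γ:[(p0 → p0)=T] Δ:[(p1 → p0)=F] refutes=True  ← countermodel

Result: [0, 1]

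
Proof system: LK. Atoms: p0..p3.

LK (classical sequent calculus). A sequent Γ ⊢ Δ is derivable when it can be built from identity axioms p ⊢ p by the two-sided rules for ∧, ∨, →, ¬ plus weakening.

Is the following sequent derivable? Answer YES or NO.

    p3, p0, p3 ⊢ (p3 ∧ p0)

Derivation trace:
[WL] p3, p0, p3 ⊢ (p3 ∧ p0)
  [∧R] p3, p0 ⊢ (p3 ∧ p0)
    [Ax] p3 ⊢ p3
    [Ax] p0 ⊢ p0

Result: YES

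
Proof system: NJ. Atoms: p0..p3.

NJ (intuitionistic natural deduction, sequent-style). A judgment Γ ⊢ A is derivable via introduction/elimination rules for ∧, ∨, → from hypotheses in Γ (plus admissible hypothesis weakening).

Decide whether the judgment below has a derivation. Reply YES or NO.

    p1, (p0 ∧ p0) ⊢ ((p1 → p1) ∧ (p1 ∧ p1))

Derivation (root first):
[∧I] p1, (p0 ∧ p0) ⊢ ((p1 → p1) ∧ (p1 ∧ p1))
  [Wk] (p0 ∧ p0) ⊢ (p1 → p1)
    [→I]  ⊢ (p1 → p1)
      [Ax] p1 ⊢ p1
  [∧I] p1 ⊢ (p1 ∧ p1)
    [Ax] p1 ⊢ p1
    [Ax] p1 ⊢ p1

Result: YES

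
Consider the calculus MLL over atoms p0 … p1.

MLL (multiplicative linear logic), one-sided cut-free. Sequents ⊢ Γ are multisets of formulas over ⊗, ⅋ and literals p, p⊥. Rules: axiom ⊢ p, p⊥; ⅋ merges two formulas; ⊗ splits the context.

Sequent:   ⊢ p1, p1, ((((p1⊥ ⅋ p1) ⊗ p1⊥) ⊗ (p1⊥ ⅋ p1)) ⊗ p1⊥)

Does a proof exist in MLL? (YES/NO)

Derivation trace:
[⊗]  ⊢ p1, p1, ((((p1⊥ ⅋ p1) ⊗ p1⊥) ⊗ (p1⊥ ⅋ p1)) ⊗ p1⊥)
  [⊗]  ⊢ p1, (((p1⊥ ⅋ p1) ⊗ p1⊥) ⊗ (p1⊥ ⅋ p1))
    [⊗]  ⊢ p1, ((p1⊥ ⅋ p1) ⊗ p1⊥)
      [⅋]  ⊢ (p1⊥ ⅋ p1)
        [Ax]  ⊢ p1, p1⊥
      [Ax]  ⊢ p1, p1⊥
    [⅋]  ⊢ (p1⊥ ⅋ p1)
      [Ax]  ⊢ p1, p1⊥
  [Ax]  ⊢ p1, p1⊥

Result: YES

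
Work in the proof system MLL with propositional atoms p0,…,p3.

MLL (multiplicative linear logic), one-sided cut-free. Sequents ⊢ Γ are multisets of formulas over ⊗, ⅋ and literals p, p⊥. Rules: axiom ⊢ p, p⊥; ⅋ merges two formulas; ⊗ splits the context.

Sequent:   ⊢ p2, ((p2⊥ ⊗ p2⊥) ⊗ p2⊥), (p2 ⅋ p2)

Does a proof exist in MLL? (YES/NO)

Derivation trace:
[⅋]  ⊢ p2, ((p2⊥ ⊗ p2⊥) ⊗ p2⊥), (p2 ⅋ p2)
  [⊗]  ⊢ p2, p2, p2, ((p2⊥ ⊗ p2⊥) ⊗ p2⊥)
    [⊗]  ⊢ p2, p2, (p2⊥ ⊗ p2⊥)
      [Ax]  ⊢ p2, p2⊥
      [Ax]  ⊢ p2, p2⊥
    [Ax]  ⊢ p2, p2⊥

Result: YES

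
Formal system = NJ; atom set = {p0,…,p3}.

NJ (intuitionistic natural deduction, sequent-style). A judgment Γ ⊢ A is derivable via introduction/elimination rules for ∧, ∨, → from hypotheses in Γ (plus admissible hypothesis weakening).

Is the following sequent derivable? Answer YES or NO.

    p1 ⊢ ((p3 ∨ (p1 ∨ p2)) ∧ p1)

Derivation (root first):
[∧I] p1 ⊢ ((p3 ∨ (p1 ∨ p2)) ∧ p1)
  [∨I₂] p1 ⊢ (p3 ∨ (p1 ∨ p2))
    [∨I₁] p1 ⊢ (p1 ∨ p2)
      [Ax] p1 ⊢ p1
  [Ax] p1 ⊢ p1

Result: YES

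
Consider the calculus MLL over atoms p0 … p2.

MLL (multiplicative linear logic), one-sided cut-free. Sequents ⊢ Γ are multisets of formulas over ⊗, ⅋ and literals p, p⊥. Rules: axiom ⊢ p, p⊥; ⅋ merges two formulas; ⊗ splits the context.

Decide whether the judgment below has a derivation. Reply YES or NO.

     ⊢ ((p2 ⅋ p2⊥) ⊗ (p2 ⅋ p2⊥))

Derivation (root first):
[⊗]  ⊢ ((p2 ⅋ p2⊥) ⊗ (p2 ⅋ p2⊥))
  [⅋]  ⊢ (p2 ⅋ p2⊥)
    [Ax]  ⊢ p2, p2⊥
  [⅋]  ⊢ (p2 ⅋ p2⊥)
    [Ax]  ⊢ p2, p2⊥

Result: YES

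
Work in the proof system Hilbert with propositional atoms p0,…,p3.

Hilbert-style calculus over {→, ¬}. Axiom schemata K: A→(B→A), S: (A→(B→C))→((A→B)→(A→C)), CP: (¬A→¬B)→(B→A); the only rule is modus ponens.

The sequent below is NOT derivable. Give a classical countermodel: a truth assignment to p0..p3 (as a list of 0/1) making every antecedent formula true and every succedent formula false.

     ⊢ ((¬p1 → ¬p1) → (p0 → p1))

Truth-table refutation:
  v=0000: Γ:[] Δ:[((¬p1 → ¬p1) → (p0 → p1))=T] refutes=False
  v=0001: Γ:[] Δ:[((¬p1 → ¬p1) → (p0 → p1))=T] refutes=False
  v=0010: Γ:[] Δ:[((¬p1 → ¬p1) → (p0 → p1))=T] refutes=False
  v=0011: Γ:[] Δ:[((¬p1 → ¬p1) → (p0 → p1))=T] refutes=False
  v=0100: Γ:[] Δ:[((¬p1 → ¬p1) → (p0 → p1))=T] refutes=False
  v=0101: Γ:[] Δ:[((¬p1 → ¬p1) → (p0 → p1))=T] refutes=False
  v=0110: Γ:[] Δ:[((¬p1 → ¬p1) → (p0 → p1))=T] refutes=False
  v=0111: Γ:[] Δ:[((¬p1 → ¬p1) → (p0 → p1))=T] refutes=False
  v=1000: Γ:[] Δ:[((¬p1 → ¬p1) → (p0 → p1))=F] refutes=True  ← countermodel

Result: [1, 0, 0, 0]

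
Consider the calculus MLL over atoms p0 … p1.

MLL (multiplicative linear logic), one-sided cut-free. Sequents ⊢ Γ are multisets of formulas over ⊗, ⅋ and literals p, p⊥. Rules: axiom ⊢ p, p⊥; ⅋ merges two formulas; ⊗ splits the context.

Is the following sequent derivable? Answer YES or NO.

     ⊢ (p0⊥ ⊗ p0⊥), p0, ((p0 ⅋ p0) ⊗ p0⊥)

Proof tree:
[⊗]  ⊢ (p0⊥ ⊗ p0⊥), p0, ((p0 ⅋ p0) ⊗ p0⊥)
  [⅋]  ⊢ (p0⊥ ⊗ p0⊥), (p0 ⅋ p0)
    [⊗]  ⊢ p0, p0, (p0⊥ ⊗ p0⊥)
      [Ax]  ⊢ p0, p0⊥
      [Ax]  ⊢ p0, p0⊥
  [Ax]  ⊢ p0, p0⊥

Result: YES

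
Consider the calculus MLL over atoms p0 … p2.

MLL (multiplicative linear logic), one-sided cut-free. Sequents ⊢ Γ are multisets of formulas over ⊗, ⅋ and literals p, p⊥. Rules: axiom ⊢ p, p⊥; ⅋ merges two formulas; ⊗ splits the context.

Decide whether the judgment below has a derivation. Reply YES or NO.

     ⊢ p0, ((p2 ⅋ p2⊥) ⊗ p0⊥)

Proof tree:
[⊗]  ⊢ p0, ((p2 ⅋ p2⊥) ⊗ p0⊥)
  [⅋]  ⊢ (p2 ⅋ p2⊥)
    [Ax]  ⊢ p2, p2⊥
  [Ax]  ⊢ p0, p0⊥

Result: YES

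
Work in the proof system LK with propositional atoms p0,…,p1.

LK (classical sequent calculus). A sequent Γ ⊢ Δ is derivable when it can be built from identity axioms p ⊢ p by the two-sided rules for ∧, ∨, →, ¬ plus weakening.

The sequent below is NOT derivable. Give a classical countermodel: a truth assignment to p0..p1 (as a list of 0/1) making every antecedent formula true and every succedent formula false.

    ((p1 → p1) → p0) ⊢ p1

Truth-table refutation:
  v=00: Γ:[((p1 → p1) → p0)=F] Δ:[p1=F] refutes=False
  v=01: Γ:[((p1 → p1) → p0)=F] Δ:[p1=T] refutes=False
  v=10: Γ:[((p1 → p1) → p0)=T] Δ:[p1=F] refutes=True  ← countermodel

Result: [1, 0]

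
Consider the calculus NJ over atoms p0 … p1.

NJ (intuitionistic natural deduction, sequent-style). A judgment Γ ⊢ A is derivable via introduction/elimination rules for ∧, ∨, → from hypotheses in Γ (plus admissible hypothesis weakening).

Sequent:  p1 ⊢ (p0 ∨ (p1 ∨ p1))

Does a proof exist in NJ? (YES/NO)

Derivation (root first):
[∨I₂] p1 ⊢ (p0 ∨ (p1 ∨ p1))
  [∨I₂] p1 ⊢ (p1 ∨ p1)
    [Ax] p1 ⊢ p1

Result: YES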